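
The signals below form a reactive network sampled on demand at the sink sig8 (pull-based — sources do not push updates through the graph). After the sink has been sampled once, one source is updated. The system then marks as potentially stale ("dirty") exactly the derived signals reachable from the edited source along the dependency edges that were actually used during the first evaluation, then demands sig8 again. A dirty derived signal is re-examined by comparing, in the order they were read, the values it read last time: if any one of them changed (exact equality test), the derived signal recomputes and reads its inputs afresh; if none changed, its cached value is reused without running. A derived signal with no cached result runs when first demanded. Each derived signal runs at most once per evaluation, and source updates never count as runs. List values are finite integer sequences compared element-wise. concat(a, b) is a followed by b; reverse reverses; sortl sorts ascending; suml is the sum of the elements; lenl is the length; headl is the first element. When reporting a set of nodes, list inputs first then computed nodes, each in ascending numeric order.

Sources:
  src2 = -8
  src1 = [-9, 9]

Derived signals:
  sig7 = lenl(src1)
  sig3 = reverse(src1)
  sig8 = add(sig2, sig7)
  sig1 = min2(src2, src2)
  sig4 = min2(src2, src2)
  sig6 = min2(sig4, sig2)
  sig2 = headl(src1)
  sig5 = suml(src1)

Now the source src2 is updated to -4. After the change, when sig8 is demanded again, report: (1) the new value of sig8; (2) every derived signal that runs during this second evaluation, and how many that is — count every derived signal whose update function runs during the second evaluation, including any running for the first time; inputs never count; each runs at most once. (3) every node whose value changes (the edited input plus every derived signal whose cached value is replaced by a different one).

sig8 now evaluates to -7.
Run set: none (0 run).
Changed values: src2.
The important point: nothing the output needs ever reads src2, so the edit is invisible to it.

Initial pass — values computed on the first demand:
  sig2 = headl([-9, 9]) = -9
  sig7 = lenl([-9, 9]) = 2
  sig8 = add(-9, 2) = -7

Second demand — change propagation:
  no demanded computation ever read src2, so the edit dirties nothing and nothing runs.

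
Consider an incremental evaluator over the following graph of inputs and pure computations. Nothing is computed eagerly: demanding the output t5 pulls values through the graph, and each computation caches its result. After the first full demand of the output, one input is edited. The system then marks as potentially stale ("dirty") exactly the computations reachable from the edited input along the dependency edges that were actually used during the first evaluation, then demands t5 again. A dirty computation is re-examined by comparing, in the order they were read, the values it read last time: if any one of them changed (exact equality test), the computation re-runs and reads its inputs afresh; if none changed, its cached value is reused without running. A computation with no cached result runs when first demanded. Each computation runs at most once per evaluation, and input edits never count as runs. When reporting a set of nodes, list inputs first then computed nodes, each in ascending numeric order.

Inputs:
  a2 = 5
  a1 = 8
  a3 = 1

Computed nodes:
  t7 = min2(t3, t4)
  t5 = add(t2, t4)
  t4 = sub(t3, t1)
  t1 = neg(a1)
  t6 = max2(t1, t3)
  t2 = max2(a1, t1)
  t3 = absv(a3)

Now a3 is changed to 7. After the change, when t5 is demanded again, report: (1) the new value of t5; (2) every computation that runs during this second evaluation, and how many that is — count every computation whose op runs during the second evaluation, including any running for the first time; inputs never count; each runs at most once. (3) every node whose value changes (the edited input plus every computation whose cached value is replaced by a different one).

t5 now evaluates to 23.
Run set: t3, t4, t5 (3 run).
Changed values: a3, t3, t4, t5.

Initial pass — values computed on the first demand:
  t1 = neg(8) = -8
  t2 = max2(8, -8) = 8
  t3 = absv(1) = 1
  t4 = sub(1, -8) = 9
  t5 = add(8, 9) = 17

Second demand — change propagation:
  t3: re-runs because a3 1->7; new result 7.
  t4: re-runs because t3 1->7; new result 15.
  t5: re-runs because t4 9->15; new result 23.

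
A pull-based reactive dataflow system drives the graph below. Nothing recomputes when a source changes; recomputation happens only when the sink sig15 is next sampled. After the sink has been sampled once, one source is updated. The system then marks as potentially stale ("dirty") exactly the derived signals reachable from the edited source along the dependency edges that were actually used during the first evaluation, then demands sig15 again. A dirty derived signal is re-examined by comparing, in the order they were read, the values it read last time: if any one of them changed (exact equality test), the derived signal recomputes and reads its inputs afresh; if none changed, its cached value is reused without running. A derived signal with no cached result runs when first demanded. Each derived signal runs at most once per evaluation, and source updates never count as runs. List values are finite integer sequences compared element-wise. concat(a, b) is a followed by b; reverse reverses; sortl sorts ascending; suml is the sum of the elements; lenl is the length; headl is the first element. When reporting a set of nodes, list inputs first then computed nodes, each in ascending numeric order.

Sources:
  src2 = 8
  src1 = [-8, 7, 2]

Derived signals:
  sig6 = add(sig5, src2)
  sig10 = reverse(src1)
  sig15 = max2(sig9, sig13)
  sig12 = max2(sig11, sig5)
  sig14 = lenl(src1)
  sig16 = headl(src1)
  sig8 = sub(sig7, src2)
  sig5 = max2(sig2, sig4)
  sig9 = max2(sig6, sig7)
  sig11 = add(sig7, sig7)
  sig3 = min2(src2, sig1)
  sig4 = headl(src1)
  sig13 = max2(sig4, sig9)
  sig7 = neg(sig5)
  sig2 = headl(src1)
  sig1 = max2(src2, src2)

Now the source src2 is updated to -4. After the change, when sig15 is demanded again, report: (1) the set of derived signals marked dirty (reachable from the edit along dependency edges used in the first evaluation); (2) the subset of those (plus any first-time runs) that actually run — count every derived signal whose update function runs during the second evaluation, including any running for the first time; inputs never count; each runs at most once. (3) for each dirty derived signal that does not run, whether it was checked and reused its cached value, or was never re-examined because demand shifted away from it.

Marked dirty: sig6, sig9, sig13, sig15.
Derived signals that run: sig6, sig9 — 2 in total.
Checked but reused from cache: sig13, sig15.
Key observation: the change is absorbed at sig9 — it re-runs but produces the same value, and the output's value is unchanged.

First evaluation (everything demanded from the output):
  sig2 = headl([-8, 7, 2]) = -8
  sig4 = headl([-8, 7, 2]) = -8
  sig5 = max2(-8, -8) = -8
  sig6 = add(-8, 8) = 0
  sig7 = neg(-8) = 8
  sig9 = max2(0, 8) = 8
  sig13 = max2(-8, 8) = 8
  sig15 = max2(8, 8) = 8

Propagation after the edit:
  sig6: runs — src2 8->-4; result -12.
  sig9: runs — sig6 0->-12; result 8 (same value as before).
  sig13: checked — values it read are unchanged (sig4 unchanged, sig9 unchanged); reused cached 8 without running.
  sig15: checked — values it read are unchanged (sig9 unchanged, sig13 unchanged); reused cached 8 without running.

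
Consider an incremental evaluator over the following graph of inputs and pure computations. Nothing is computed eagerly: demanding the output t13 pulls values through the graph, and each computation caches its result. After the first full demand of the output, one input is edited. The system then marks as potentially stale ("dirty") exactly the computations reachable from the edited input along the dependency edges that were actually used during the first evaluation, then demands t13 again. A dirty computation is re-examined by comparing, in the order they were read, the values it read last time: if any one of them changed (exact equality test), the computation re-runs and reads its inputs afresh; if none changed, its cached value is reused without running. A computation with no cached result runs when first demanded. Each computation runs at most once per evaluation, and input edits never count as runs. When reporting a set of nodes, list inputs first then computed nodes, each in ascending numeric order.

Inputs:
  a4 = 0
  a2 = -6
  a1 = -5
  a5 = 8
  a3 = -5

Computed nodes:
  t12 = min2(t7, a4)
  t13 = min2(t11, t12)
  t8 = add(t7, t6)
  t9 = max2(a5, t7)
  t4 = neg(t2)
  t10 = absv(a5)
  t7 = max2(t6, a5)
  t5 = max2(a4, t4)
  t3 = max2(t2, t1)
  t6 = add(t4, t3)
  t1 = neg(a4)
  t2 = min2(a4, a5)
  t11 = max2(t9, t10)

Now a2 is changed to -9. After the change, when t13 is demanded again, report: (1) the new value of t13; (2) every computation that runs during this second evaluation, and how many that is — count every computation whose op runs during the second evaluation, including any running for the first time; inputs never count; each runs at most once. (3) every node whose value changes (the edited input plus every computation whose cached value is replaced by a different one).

t13 now evaluates to 0.
Run set: none (0 run).
Changed values: a2.
The important point: nothing the output needs ever reads a2, so the edit is invisible to it.

Initial pass — values computed on the first demand:
  t1 = neg(0) = 0
  t2 = min2(0, 8) = 0
  t3 = max2(0, 0) = 0
  t4 = neg(0) = 0
  t6 = add(0, 0) = 0
  t7 = max2(0, 8) = 8
  t9 = max2(8, 8) = 8
  t10 = absv(8) = 8
  t11 = max2(8, 8) = 8
  t12 = min2(8, 0) = 0
  t13 = min2(8, 0) = 0

Second demand — change propagation:
  no demanded computation ever read a2, so the edit dirties nothing and nothing runs.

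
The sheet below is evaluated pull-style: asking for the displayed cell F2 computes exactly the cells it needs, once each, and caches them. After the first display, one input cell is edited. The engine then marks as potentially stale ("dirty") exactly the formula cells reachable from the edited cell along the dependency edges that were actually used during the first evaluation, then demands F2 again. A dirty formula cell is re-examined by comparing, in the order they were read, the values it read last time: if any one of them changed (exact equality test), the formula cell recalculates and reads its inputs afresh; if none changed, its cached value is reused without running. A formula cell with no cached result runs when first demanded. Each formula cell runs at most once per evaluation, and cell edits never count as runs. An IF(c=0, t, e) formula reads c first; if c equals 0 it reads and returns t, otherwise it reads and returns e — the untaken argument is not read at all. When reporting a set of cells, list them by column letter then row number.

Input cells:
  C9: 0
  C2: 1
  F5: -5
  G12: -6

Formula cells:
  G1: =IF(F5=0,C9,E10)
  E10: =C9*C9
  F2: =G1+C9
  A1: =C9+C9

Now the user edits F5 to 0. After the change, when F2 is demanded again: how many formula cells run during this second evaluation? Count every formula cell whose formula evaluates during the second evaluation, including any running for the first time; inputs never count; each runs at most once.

First demand of the output computes:
  E10 = 0 * 0 = 0
  G1 = IF(F5=0: F5=-5 -> else branch E10) = 0
  F2 = 0 + 0 = 0

After the edit, cleaning proceeds:
  G1: a read changed (F5 -5->0) — executes, giving 0 — identical to its old value.
  F2: dirty, but its reads are unchanged (G1 unchanged, C9 unchanged); cached 0 stands.

Note the absorption at G1: it re-runs yet its value is the same, leaving the output's value untouched.

1 formula cells run: G1.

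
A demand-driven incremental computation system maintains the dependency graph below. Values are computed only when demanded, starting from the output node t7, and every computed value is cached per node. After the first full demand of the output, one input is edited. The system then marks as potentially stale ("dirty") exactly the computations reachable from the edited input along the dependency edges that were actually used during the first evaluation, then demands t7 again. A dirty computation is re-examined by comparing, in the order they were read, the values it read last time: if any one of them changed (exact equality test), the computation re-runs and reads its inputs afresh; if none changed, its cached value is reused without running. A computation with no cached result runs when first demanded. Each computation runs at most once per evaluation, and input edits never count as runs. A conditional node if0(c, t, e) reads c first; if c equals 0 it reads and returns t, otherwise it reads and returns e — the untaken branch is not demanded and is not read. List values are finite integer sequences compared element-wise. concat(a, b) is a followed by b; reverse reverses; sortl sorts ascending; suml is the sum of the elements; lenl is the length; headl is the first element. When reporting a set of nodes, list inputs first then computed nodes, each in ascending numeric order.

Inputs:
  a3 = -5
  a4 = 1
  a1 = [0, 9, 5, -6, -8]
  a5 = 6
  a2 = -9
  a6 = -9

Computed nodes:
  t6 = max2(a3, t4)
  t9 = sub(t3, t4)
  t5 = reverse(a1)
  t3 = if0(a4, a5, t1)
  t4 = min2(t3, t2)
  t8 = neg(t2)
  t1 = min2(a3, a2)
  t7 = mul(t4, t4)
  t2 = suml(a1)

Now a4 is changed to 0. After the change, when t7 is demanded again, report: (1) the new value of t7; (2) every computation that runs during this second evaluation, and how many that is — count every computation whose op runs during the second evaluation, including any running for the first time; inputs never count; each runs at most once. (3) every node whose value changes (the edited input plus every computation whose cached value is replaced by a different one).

First evaluation (everything demanded from the output):
  t1 = min2(-5, -9) = -9
  t2 = suml([0, 9, 5, -6, -8]) = 0
  t3 = if0(a4=1 -> else branch t1) = -9
  t4 = min2(-9, 0) = -9
  t7 = mul(-9, -9) = 81

Propagation after the edit:
  t3: runs — a4 1->0; result 6.
  t4: runs — t3 -9->6; result 0.
  t7: runs — t4 -9->0; t4 -9->0; result 0.

New value of t7: 0.
Computations that run: t3, t4, t7 — 3 in total.
Values that change: a4, t3, t4, t7.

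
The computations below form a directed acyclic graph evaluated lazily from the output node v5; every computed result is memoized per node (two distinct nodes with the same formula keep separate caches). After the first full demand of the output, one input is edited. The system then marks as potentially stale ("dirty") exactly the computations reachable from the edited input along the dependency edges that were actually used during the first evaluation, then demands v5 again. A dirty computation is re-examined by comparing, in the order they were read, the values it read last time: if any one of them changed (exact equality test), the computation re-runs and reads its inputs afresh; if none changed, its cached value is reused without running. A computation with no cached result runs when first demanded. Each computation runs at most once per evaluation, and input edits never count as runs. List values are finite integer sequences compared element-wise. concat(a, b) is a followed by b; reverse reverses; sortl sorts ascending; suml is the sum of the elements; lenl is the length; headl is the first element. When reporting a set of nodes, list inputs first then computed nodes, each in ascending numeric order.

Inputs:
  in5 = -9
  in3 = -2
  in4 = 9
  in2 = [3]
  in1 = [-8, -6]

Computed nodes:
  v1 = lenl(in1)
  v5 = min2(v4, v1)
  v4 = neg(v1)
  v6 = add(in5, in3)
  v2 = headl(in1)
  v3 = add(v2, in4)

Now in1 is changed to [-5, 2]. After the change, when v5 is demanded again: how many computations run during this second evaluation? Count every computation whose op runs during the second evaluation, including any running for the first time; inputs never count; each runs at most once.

First demand of the output computes:
  v1 = lenl([-8, -6]) = 2
  v4 = neg(2) = -2
  v5 = min2(-2, 2) = -2

After the edit, cleaning proceeds:
  v1: a read changed (in1 [-8, -6]->[-5, 2]) — executes, giving 2 — identical to its old value.
  v4: dirty, but its reads are unchanged (v1 unchanged); cached -2 stands.
  v5: dirty, but its reads are unchanged (v4 unchanged, v1 unchanged); cached -2 stands.

Note the absorption at v1: it re-runs yet its value is the same, leaving the output's value untouched.

1 computations run: v1.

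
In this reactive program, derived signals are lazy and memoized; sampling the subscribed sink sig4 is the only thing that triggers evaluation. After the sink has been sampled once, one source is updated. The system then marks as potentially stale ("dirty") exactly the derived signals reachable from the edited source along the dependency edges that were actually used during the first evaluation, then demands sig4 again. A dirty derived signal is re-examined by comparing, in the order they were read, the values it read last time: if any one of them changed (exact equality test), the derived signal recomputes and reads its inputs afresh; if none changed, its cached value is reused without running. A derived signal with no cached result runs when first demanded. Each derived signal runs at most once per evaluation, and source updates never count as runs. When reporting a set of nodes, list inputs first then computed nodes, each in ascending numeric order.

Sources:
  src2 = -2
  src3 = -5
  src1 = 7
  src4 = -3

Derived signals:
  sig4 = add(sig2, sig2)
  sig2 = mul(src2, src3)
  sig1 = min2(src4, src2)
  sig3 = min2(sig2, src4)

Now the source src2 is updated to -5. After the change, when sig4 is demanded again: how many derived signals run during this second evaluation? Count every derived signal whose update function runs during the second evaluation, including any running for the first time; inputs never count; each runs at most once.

First demand of the output computes:
  sig2 = mul(-2, -5) = 10
  sig4 = add(10, 10) = 20

After the edit, cleaning proceeds:
  sig2: a read changed (src2 -2->-5) — executes, giving 25.
  sig4: a read changed (sig2 10->25; sig2 10->25) — executes, giving 50.

2 derived signals run: sig2, sig4.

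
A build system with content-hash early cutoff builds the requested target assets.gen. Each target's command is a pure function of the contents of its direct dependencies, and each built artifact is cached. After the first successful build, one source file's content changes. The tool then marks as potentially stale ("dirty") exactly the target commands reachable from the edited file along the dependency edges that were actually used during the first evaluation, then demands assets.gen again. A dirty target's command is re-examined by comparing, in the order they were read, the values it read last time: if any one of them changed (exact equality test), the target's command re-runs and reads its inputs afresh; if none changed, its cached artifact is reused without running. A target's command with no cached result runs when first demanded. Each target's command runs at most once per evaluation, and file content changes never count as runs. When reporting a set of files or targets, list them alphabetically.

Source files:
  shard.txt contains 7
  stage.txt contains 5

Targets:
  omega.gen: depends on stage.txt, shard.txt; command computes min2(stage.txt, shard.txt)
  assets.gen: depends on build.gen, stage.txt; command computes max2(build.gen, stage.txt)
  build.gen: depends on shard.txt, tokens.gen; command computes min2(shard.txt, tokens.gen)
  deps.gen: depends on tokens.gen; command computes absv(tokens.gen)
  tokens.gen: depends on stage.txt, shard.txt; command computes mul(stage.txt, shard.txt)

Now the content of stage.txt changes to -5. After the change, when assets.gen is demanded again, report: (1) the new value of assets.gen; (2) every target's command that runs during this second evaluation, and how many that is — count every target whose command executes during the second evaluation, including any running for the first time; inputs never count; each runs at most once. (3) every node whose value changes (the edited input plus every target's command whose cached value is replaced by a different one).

First evaluation (everything demanded from the output):
  tokens.gen = mul(5, 7) = 35
  build.gen = min2(7, 35) = 7
  assets.gen = max2(7, 5) = 7

Propagation after the edit:
  tokens.gen: runs — stage.txt 5->-5; result -35.
  build.gen: runs — tokens.gen 35->-35; result -35.
  assets.gen: runs — build.gen 7->-35; stage.txt 5->-5; result -5.

New value of assets.gen: -5.
Target commands that run: assets.gen, build.gen, tokens.gen — 3 in total.
Values that change: assets.gen, build.gen, stage.txt, tokens.gen.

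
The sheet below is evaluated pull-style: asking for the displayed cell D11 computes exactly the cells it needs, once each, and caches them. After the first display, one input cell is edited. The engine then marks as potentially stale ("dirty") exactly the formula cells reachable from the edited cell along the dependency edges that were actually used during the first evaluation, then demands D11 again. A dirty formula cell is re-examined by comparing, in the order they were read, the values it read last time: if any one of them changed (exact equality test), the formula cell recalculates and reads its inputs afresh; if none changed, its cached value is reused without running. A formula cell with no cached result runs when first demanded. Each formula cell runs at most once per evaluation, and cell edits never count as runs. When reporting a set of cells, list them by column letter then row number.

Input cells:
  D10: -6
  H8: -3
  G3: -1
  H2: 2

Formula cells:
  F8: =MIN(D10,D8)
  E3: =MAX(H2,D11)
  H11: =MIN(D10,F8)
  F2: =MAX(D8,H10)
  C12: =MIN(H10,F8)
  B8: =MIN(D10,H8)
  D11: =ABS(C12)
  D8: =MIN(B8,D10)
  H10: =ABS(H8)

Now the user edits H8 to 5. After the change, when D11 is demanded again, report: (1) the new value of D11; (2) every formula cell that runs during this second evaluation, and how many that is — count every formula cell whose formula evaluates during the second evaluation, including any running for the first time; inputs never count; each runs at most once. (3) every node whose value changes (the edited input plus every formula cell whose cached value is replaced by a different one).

First demand of the output computes:
  B8 = MIN(-6, -3) = -6
  D8 = MIN(-6, -6) = -6
  F8 = MIN(-6, -6) = -6
  H10 = ABS(-3) = 3
  C12 = MIN(3, -6) = -6
  D11 = ABS(-6) = 6

After the edit, cleaning proceeds:
  B8: a read changed (H8 -3->5) — executes, giving -6 — identical to its old value.
  D8: dirty, but its reads are unchanged (B8 unchanged, D10 unchanged); cached -6 stands.
  F8: dirty, but its reads are unchanged (D10 unchanged, D8 unchanged); cached -6 stands.
  H10: a read changed (H8 -3->5) — executes, giving 5.
  C12: a read changed (H10 3->5) — executes, giving -6 — identical to its old value.
  D11: dirty, but its reads are unchanged (C12 unchanged); cached 6 stands.

Note where the cutoff bites: D8 is checked, finds nothing changed, and keeps its cache.

Demanding D11 again yields 6.
3 formula cells run: B8, C12, H10.
The nodes whose values change: H8, H10.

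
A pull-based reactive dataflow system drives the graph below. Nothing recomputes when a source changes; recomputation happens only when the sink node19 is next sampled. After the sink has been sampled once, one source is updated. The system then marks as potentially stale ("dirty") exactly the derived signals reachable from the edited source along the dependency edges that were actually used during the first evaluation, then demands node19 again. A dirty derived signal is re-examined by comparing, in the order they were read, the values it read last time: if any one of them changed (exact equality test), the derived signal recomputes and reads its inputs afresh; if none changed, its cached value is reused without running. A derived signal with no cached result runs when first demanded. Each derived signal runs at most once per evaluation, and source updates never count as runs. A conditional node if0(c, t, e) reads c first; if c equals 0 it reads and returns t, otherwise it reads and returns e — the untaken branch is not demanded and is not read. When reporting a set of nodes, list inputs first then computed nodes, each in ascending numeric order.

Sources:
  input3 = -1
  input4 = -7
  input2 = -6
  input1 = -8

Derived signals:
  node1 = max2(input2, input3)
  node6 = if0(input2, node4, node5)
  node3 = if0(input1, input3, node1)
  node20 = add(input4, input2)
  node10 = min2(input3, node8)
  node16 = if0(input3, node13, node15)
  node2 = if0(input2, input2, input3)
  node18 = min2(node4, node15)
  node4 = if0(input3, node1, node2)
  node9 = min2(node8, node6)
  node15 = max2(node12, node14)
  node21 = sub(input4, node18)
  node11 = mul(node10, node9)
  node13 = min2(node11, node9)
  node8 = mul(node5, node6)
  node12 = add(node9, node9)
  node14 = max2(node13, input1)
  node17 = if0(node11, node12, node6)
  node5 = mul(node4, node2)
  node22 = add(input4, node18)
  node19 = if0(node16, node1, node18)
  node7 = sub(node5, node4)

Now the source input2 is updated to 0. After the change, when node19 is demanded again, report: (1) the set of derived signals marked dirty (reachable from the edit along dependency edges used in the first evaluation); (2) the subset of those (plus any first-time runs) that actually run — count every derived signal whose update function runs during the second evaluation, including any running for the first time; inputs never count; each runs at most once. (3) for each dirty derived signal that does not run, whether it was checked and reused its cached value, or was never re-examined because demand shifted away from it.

First evaluation (everything demanded from the output):
  node2 = if0(input2=-6 -> else branch input3) = -1
  node4 = if0(input3=-1 -> else branch node2) = -1
  node5 = mul(-1, -1) = 1
  node6 = if0(input2=-6 -> else branch node5) = 1
  node8 = mul(1, 1) = 1
  node9 = min2(1, 1) = 1
  node10 = min2(-1, 1) = -1
  node11 = mul(-1, 1) = -1
  node12 = add(1, 1) = 2
  node13 = min2(-1, 1) = -1
  node14 = max2(-1, -8) = -1
  node15 = max2(2, -1) = 2
  node16 = if0(input3=-1 -> else branch node15) = 2
  node18 = min2(-1, 2) = -1
  node19 = if0(node16=2 -> else branch node18) = -1

Propagation after the edit:
  node1: demanded for the first time — runs, produces 0.
  node2: runs — input2 -6->0; result 0.
  node4: runs — node2 -1->0; result 0.
  node5: runs — node4 -1->0; node2 -1->0; result 0.
  node6: runs — input2 -6->0; node5 1->0; result 0.
  node8: runs — node5 1->0; node6 1->0; result 0.
  node9: runs — node8 1->0; node6 1->0; result 0.
  node10: runs — node8 1->0; result -1 (same value as before).
  node11: runs — node9 1->0; result 0.
  node12: runs — node9 1->0; node9 1->0; result 0.
  node13: runs — node11 -1->0; node9 1->0; result 0.
  node14: runs — node13 -1->0; result 0.
  node15: runs — node12 2->0; node14 -1->0; result 0.
  node16: runs — node15 2->0; result 0.
  node18: marked dirty but never re-examined — demand shifted away from it.
  node19: runs — node16 2->0; result 0.

Key observation: a condition flipped, so demand moved to the other branch — node18 is never re-examined.

Marked dirty: node2, node4, node5, node6, node8, node9, node10, node11, node12, node13, node14, node15, node16, node18, node19.
Derived signals that run: node1, node2, node4, node5, node6, node8, node9, node10, node11, node12, node13, node14, node15, node16, node19 — 15 in total.
Never re-examined (demand shifted away): node18.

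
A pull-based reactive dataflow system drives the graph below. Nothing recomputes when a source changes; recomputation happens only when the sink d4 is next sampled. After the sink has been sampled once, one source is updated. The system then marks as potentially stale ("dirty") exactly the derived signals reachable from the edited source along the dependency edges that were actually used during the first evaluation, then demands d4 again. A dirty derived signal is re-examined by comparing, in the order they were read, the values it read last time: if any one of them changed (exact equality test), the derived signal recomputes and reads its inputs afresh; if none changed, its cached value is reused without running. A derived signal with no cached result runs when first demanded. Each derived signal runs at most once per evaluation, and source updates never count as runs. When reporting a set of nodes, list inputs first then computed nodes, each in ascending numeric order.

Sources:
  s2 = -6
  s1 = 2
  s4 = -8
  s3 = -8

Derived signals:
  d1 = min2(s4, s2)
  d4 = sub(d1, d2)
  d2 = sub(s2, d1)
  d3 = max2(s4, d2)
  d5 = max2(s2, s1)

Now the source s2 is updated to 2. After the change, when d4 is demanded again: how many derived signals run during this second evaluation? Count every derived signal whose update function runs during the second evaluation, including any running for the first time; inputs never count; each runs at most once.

First evaluation (everything demanded from the output):
  d1 = min2(-8, -6) = -8
  d2 = sub(-6, -8) = 2
  d4 = sub(-8, 2) = -10

Propagation after the edit:
  d1: runs — s2 -6->2; result -8 (same value as before).
  d2: runs — s2 -6->2; result 10.
  d4: runs — d2 2->10; result -18.

Derived signals that run: d1, d2, d4 — 3 in total.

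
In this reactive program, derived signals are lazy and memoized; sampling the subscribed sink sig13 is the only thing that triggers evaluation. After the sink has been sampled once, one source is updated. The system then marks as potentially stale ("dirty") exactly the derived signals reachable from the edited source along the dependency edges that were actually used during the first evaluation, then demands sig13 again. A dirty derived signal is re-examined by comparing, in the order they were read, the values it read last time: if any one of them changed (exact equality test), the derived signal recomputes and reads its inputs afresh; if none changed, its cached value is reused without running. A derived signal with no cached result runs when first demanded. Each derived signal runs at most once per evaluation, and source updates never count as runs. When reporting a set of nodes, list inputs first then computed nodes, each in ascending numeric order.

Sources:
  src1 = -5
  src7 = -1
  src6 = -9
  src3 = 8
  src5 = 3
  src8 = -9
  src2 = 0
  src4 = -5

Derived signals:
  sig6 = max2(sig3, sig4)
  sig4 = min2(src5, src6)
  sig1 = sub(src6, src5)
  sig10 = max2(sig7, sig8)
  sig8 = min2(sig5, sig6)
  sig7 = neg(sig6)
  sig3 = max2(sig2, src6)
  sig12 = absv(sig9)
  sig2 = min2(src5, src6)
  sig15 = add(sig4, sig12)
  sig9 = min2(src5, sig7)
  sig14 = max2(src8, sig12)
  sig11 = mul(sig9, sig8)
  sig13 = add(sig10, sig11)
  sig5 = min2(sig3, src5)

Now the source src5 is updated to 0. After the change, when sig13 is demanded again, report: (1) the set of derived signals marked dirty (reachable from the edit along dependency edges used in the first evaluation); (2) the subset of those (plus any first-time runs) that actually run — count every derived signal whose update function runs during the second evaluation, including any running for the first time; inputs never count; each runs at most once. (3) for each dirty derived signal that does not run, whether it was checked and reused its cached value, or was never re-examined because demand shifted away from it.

The edit dirties: sig2, sig3, sig4, sig5, sig6, sig7, sig8, sig9, sig10, sig11, sig13.
6 derived signals run: sig2, sig4, sig5, sig9, sig11, sig13.
Cache hits after checking: sig3, sig6, sig7, sig8, sig10.
Note where the cutoff bites: sig3 is checked, finds nothing changed, and keeps its cache.

First demand of the output computes:
  sig2 = min2(3, -9) = -9
  sig3 = max2(-9, -9) = -9
  sig4 = min2(3, -9) = -9
  sig5 = min2(-9, 3) = -9
  sig6 = max2(-9, -9) = -9
  sig7 = neg(-9) = 9
  sig8 = min2(-9, -9) = -9
  sig9 = min2(3, 9) = 3
  sig10 = max2(9, -9) = 9
  sig11 = mul(3, -9) = -27
  sig13 = add(9, -27) = -18

After the edit, cleaning proceeds:
  sig2: a read changed (src5 3->0) — executes, giving -9 — identical to its old value.
  sig3: dirty, but its reads are unchanged (sig2 unchanged, src6 unchanged); cached -9 stands.
  sig4: a read changed (src5 3->0) — executes, giving -9 — identical to its old value.
  sig5: a read changed (src5 3->0) — executes, giving -9 — identical to its old value.
  sig6: dirty, but its reads are unchanged (sig3 unchanged, sig4 unchanged); cached -9 stands.
  sig7: dirty, but its reads are unchanged (sig6 unchanged); cached 9 stands.
  sig8: dirty, but its reads are unchanged (sig5 unchanged, sig6 unchanged); cached -9 stands.
  sig9: a read changed (src5 3->0) — executes, giving 0.
  sig10: dirty, but its reads are unchanged (sig7 unchanged, sig8 unchanged); cached 9 stands.
  sig11: a read changed (sig9 3->0) — executes, giving 0.
  sig13: a read changed (sig11 -27->0) — executes, giving 9.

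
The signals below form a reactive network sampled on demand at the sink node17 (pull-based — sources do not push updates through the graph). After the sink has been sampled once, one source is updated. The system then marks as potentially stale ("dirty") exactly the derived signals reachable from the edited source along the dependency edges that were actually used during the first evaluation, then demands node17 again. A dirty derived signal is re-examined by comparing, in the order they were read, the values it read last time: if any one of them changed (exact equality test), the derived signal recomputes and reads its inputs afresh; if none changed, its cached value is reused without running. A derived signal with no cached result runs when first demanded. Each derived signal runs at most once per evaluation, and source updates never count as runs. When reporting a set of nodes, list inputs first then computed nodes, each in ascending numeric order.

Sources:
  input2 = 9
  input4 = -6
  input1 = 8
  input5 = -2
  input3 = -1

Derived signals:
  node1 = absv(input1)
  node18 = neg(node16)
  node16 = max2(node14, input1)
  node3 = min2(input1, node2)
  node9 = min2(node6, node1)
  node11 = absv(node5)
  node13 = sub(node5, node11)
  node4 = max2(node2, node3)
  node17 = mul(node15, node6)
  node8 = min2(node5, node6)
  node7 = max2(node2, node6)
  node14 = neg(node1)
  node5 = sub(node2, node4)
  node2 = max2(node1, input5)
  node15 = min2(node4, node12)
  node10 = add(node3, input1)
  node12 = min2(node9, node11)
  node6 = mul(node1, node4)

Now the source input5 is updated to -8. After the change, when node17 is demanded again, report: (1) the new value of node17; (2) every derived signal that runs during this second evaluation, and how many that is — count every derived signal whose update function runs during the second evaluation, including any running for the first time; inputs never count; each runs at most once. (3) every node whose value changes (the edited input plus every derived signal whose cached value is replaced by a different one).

Initial pass — values computed on the first demand:
  node1 = absv(8) = 8
  node2 = max2(8, -2) = 8
  node3 = min2(8, 8) = 8
  node4 = max2(8, 8) = 8
  node5 = sub(8, 8) = 0
  node6 = mul(8, 8) = 64
  node9 = min2(64, 8) = 8
  node11 = absv(0) = 0
  node12 = min2(8, 0) = 0
  node15 = min2(8, 0) = 0
  node17 = mul(0, 64) = 0

Second demand — change propagation:
  node2: re-runs because input5 -2->-8; new result 8 (unchanged).
  node3: re-examined; everything it read last time is the same (input1 unchanged, node2 unchanged) — cache 8 kept, no run.
  node4: re-examined; everything it read last time is the same (node2 unchanged, node3 unchanged) — cache 8 kept, no run.
  node5: re-examined; everything it read last time is the same (node2 unchanged, node4 unchanged) — cache 0 kept, no run.
  node6: re-examined; everything it read last time is the same (node1 unchanged, node4 unchanged) — cache 64 kept, no run.
  node9: re-examined; everything it read last time is the same (node6 unchanged, node1 unchanged) — cache 8 kept, no run.
  node11: re-examined; everything it read last time is the same (node5 unchanged) — cache 0 kept, no run.
  node12: re-examined; everything it read last time is the same (node9 unchanged, node11 unchanged) — cache 0 kept, no run.
  node15: re-examined; everything it read last time is the same (node4 unchanged, node12 unchanged) — cache 0 kept, no run.
  node17: re-examined; everything it read last time is the same (node15 unchanged, node6 unchanged) — cache 0 kept, no run.

The important point: node2 recomputes to an identical value, and the output ends up unchanged.

node17 now evaluates to 0.
Run set: node2 (1 run).
Changed values: input5.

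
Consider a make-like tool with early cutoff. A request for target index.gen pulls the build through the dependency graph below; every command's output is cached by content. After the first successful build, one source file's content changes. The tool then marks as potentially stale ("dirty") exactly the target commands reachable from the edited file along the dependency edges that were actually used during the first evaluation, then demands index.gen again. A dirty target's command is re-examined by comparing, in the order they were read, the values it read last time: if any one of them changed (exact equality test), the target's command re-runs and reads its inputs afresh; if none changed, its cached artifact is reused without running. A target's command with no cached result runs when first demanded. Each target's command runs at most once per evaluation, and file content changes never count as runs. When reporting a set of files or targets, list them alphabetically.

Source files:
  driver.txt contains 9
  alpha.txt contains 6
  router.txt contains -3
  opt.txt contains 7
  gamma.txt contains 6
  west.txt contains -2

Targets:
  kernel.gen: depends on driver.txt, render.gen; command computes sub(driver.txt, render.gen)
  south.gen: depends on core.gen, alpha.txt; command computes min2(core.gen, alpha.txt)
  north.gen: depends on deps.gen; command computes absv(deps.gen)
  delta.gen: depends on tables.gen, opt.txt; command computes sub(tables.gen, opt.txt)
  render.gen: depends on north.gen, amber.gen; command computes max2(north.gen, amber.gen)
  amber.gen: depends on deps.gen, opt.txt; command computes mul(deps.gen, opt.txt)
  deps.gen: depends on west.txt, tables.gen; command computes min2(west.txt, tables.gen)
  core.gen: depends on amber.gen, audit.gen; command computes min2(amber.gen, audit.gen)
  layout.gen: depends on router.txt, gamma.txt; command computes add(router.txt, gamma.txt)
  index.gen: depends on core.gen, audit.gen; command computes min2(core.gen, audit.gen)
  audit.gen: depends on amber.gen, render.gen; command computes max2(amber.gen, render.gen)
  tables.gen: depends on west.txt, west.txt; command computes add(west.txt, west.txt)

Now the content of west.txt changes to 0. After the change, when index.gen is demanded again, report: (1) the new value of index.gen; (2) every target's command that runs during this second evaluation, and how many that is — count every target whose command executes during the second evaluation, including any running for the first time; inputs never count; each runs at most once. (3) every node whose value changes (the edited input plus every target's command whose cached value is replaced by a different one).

First demand of the output computes:
  tables.gen = add(-2, -2) = -4
  deps.gen = min2(-2, -4) = -4
  amber.gen = mul(-4, 7) = -28
  north.gen = absv(-4) = 4
  render.gen = max2(4, -28) = 4
  audit.gen = max2(-28, 4) = 4
  core.gen = min2(-28, 4) = -28
  index.gen = min2(-28, 4) = -28

After the edit, cleaning proceeds:
  tables.gen: a read changed (west.txt -2->0; west.txt -2->0) — executes, giving 0.
  deps.gen: a read changed (west.txt -2->0; tables.gen -4->0) — executes, giving 0.
  amber.gen: a read changed (deps.gen -4->0) — executes, giving 0.
  north.gen: a read changed (deps.gen -4->0) — executes, giving 0.
  render.gen: a read changed (north.gen 4->0; amber.gen -28->0) — executes, giving 0.
  audit.gen: a read changed (amber.gen -28->0; render.gen 4->0) — executes, giving 0.
  core.gen: a read changed (amber.gen -28->0; audit.gen 4->0) — executes, giving 0.
  index.gen: a read changed (core.gen -28->0; audit.gen 4->0) — executes, giving 0.

Demanding index.gen again yields 0.
8 target commands run: amber.gen, audit.gen, core.gen, deps.gen, index.gen, north.gen, render.gen, tables.gen.
The nodes whose values change: amber.gen, audit.gen, core.gen, deps.gen, index.gen, north.gen, render.gen, tables.gen, west.txt.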